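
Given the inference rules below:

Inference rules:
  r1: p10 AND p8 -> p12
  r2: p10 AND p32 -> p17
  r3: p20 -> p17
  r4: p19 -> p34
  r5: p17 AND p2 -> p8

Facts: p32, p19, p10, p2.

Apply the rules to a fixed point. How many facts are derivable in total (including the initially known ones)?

Round 1 fires r2, r4, giving p17, p34.
Round 2 fires r5, giving p8.
Round 3 fires r1, giving p12.
Closure: {p10, p12, p17, p19, p2, p32, p34, p8} — 8 facts.

8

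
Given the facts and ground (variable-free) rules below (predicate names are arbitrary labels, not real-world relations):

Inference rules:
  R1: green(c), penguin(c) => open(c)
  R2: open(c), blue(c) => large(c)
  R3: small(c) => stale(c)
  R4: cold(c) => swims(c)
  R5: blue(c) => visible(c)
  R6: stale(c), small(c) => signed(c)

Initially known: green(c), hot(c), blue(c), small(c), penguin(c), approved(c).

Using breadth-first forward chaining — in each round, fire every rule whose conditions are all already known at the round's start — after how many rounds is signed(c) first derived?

2

Round 1: R1 [green(c), penguin(c) => open(c)]; R3 [small(c) => stale(c)]; R5 [blue(c) => visible(c)]. Adds open(c), stale(c), visible(c).
Round 2: R2 [open(c), blue(c) => large(c)]; R6 [stale(c), small(c) => signed(c)]. Adds large(c), signed(c).
signed(c) first appears in round 2.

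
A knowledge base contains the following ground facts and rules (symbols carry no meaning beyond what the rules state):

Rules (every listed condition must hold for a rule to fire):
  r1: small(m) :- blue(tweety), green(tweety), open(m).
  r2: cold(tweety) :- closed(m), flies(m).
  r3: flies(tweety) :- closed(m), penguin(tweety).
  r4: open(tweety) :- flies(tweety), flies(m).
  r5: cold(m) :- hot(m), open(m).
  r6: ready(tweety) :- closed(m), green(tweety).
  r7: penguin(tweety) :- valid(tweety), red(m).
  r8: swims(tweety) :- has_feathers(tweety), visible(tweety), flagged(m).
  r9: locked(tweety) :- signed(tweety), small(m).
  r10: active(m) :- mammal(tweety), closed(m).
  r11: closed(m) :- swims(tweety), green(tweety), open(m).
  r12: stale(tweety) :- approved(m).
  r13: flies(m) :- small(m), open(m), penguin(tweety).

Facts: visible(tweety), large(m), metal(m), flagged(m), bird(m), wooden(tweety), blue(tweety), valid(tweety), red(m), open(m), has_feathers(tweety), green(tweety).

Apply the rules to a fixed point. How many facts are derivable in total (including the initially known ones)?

[1] r1 [small(m) :- blue(tweety), green(tweety), open(m).]; r7 [penguin(tweety) :- valid(tweety), red(m).]; r8 [swims(tweety) :- has_feathers(tweety), visible(tweety), flagged(m).]. ⇒ new: small(m), penguin(tweety), swims(tweety).
[2] r11 [closed(m) :- swims(tweety), green(tweety), open(m).]; r13 [flies(m) :- small(m), open(m), penguin(tweety).]. ⇒ new: closed(m), flies(m).
[3] r2 [cold(tweety) :- closed(m), flies(m).]; r3 [flies(tweety) :- closed(m), penguin(tweety).]; r6 [ready(tweety) :- closed(m), green(tweety).]. ⇒ new: cold(tweety), flies(tweety), ready(tweety).
[4] r4 [open(tweety) :- flies(tweety), flies(m).]. ⇒ new: open(tweety).
Closure: {bird(m), blue(tweety), closed(m), cold(tweety), flagged(m), flies(m), flies(tweety), green(tweety), has_feathers(tweety), large(m), metal(m), open(m), open(tweety), penguin(tweety), ready(tweety), red(m), small(m), swims(tweety), valid(tweety), visible(tweety), wooden(tweety)} — 21 facts.

21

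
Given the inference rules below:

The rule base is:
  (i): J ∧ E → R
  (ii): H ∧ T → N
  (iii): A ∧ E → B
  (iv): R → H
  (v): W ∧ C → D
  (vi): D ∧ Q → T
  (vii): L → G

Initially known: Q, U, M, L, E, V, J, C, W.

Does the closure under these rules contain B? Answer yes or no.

no

Round 1: (i) [J ∧ E → R]; (v) [W ∧ C → D]; (vii) [L → G]. Adds R, D, G.
Round 2: (iv) [R → H]; (vi) [D ∧ Q → T]. Adds H, T.
Round 3: (ii) [H ∧ T → N]. Adds N.
Fixed point reached. B is concluded only by (iii); (iii) needs A (never derived).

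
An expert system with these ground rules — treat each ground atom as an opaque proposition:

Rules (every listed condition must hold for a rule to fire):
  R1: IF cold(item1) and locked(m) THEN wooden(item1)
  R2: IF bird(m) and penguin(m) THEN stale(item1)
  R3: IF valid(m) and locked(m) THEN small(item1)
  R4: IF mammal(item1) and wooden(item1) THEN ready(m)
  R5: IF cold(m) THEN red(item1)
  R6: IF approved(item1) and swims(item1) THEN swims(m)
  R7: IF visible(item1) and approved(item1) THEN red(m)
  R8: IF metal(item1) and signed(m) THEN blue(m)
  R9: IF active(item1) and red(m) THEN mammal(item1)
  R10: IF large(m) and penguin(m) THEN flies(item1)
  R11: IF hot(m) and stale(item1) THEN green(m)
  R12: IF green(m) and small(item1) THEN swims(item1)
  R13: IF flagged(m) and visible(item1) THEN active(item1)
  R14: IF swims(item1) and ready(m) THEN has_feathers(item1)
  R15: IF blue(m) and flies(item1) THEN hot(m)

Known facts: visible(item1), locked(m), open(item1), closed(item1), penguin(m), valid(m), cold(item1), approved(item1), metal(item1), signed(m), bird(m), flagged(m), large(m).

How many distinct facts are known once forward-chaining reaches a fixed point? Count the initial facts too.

27

Round 1: R1 [IF cold(item1) and locked(m) THEN wooden(item1)]; R2 [IF bird(m) and penguin(m) THEN stale(item1)]; R3 [IF valid(m) and locked(m) THEN small(item1)]; R7 [IF visible(item1) and approved(item1) THEN red(m)]; R8 [IF metal(item1) and signed(m) THEN blue(m)]; R10 [IF large(m) and penguin(m) THEN flies(item1)]; R13 [IF flagged(m) and visible(item1) THEN active(item1)]. New: wooden(item1), stale(item1), small(item1), red(m), blue(m), flies(item1), active(item1).
Round 2: R9 [IF active(item1) and red(m) THEN mammal(item1)]; R15 [IF blue(m) and flies(item1) THEN hot(m)]. New: mammal(item1), hot(m).
Round 3: R4 [IF mammal(item1) and wooden(item1) THEN ready(m)]; R11 [IF hot(m) and stale(item1) THEN green(m)]. New: ready(m), green(m).
Round 4: R12 [IF green(m) and small(item1) THEN swims(item1)]. New: swims(item1).
Round 5: R6 [IF approved(item1) and swims(item1) THEN swims(m)]; R14 [IF swims(item1) and ready(m) THEN has_feathers(item1)]. New: swims(m), has_feathers(item1).
Closure: {active(item1), approved(item1), bird(m), blue(m), closed(item1), cold(item1), flagged(m), flies(item1), green(m), has_feathers(item1), hot(m), large(m), locked(m), mammal(item1), metal(item1), open(item1), penguin(m), ready(m), red(m), signed(m), small(item1), stale(item1), swims(item1), swims(m), valid(m), visible(item1), wooden(item1)} — 27 facts.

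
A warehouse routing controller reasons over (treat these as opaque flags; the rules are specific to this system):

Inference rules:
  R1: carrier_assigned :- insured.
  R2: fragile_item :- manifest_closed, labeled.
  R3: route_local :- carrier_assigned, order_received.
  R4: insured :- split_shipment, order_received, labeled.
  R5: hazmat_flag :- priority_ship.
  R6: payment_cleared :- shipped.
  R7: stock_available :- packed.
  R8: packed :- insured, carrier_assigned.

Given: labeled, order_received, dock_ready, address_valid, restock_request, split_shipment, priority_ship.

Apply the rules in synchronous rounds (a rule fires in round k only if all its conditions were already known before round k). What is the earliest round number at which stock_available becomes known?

4

[1] R4 [insured :- split_shipment, order_received, labeled.]; R5 [hazmat_flag :- priority_ship.]. ⇒ new: insured, hazmat_flag.
[2] R1 [carrier_assigned :- insured.]. ⇒ new: carrier_assigned.
[3] R3 [route_local :- carrier_assigned, order_received.]; R8 [packed :- insured, carrier_assigned.]. ⇒ new: route_local, packed.
[4] R7 [stock_available :- packed.]. ⇒ new: stock_available.
stock_available first appears in round 4.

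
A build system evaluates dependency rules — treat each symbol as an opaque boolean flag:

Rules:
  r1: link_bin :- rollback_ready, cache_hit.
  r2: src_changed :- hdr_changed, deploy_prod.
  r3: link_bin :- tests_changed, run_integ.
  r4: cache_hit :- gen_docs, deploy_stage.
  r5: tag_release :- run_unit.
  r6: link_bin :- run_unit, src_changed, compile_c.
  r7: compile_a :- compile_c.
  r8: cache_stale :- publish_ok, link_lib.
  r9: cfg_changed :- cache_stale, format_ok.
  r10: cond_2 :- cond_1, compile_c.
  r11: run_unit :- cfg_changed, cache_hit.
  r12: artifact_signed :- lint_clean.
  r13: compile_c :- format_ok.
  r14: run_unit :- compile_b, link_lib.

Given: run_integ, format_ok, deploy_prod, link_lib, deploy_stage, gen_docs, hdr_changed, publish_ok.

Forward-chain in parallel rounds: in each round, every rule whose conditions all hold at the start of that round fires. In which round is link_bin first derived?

4

Round 1: r2 [src_changed :- hdr_changed, deploy_prod.]; r4 [cache_hit :- gen_docs, deploy_stage.]; r8 [cache_stale :- publish_ok, link_lib.]; r13 [compile_c :- format_ok.]. Adds src_changed, cache_hit, cache_stale, compile_c.
Round 2: r7 [compile_a :- compile_c.]; r9 [cfg_changed :- cache_stale, format_ok.]. Adds compile_a, cfg_changed.
Round 3: r11 [run_unit :- cfg_changed, cache_hit.]. Adds run_unit.
Round 4: r5 [tag_release :- run_unit.]; r6 [link_bin :- run_unit, src_changed, compile_c.]. Adds tag_release, link_bin.
link_bin first appears in round 4.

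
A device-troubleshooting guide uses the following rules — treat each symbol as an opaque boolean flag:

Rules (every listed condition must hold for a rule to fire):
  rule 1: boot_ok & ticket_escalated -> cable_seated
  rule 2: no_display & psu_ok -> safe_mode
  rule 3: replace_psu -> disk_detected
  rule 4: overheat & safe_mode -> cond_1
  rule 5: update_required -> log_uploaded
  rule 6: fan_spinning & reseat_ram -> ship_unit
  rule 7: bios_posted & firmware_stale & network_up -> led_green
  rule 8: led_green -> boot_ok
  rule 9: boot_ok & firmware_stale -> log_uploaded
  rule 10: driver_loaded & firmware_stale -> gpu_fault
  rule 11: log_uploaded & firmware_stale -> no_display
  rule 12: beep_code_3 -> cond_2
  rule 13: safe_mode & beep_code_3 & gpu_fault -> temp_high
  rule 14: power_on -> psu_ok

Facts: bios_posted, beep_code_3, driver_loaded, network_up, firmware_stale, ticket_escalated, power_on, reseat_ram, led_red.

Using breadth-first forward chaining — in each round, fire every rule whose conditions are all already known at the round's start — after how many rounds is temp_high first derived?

Round 1: rule 7 [bios_posted & firmware_stale & network_up -> led_green]; rule 10 [driver_loaded & firmware_stale -> gpu_fault]; rule 12 [beep_code_3 -> cond_2]; rule 14 [power_on -> psu_ok]. Adds led_green, gpu_fault, cond_2, psu_ok.
Round 2: rule 8 [led_green -> boot_ok]. Adds boot_ok.
Round 3: rule 1 [boot_ok & ticket_escalated -> cable_seated]; rule 9 [boot_ok & firmware_stale -> log_uploaded]. Adds cable_seated, log_uploaded.
Round 4: rule 11 [log_uploaded & firmware_stale -> no_display]. Adds no_display.
Round 5: rule 2 [no_display & psu_ok -> safe_mode]. Adds safe_mode.
Round 6: rule 13 [safe_mode & beep_code_3 & gpu_fault -> temp_high]. Adds temp_high.
temp_high first appears in round 6.

6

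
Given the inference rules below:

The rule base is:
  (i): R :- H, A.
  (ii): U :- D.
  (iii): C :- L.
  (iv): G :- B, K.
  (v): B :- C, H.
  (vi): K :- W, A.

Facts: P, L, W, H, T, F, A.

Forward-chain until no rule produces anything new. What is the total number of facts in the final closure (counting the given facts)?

Round 1 — (i), (iii), (vi), derive R, C, K.
Round 2 — (v), derive B.
Round 3 — (iv), derive G.
Closure: {A, B, C, F, G, H, K, L, P, R, T, W} — 12 facts.

12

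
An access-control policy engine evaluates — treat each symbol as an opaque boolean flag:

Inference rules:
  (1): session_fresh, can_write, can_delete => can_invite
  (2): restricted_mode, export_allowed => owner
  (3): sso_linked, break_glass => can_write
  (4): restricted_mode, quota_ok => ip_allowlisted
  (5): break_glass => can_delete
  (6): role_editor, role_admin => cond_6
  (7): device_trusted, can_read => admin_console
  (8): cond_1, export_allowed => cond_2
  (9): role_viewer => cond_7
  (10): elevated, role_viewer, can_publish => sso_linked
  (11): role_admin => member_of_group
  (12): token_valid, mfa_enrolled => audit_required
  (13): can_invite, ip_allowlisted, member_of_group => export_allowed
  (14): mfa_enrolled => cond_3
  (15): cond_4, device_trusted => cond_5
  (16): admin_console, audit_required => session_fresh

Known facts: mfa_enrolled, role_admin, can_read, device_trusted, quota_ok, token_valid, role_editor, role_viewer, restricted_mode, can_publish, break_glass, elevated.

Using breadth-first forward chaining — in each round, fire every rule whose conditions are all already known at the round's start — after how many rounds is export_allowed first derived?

4

Round 1 — (4), (5), (6), (7), (9), (10), (11), (12), (14), derive ip_allowlisted, can_delete, cond_6, admin_console, cond_7, sso_linked, member_of_group, audit_required, cond_3.
Round 2 — (3), (16), derive can_write, session_fresh.
Round 3 — (1), derive can_invite.
Round 4 — (13), derive export_allowed.
export_allowed first appears in round 4.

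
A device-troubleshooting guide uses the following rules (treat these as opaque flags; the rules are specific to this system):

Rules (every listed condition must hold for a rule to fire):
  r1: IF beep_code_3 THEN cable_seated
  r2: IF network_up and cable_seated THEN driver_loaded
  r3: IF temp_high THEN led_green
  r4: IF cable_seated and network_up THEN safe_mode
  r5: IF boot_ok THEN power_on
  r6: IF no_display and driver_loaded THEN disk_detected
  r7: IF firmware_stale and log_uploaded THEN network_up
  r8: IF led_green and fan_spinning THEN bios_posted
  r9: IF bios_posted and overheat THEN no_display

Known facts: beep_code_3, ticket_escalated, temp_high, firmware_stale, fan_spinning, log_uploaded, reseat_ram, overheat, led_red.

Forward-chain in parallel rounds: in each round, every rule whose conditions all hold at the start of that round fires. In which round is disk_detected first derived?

4

Round 1: r1 [IF beep_code_3 THEN cable_seated]; r3 [IF temp_high THEN led_green]; r7 [IF firmware_stale and log_uploaded THEN network_up]. Adds cable_seated, led_green, network_up.
Round 2: r2 [IF network_up and cable_seated THEN driver_loaded]; r4 [IF cable_seated and network_up THEN safe_mode]; r8 [IF led_green and fan_spinning THEN bios_posted]. Adds driver_loaded, safe_mode, bios_posted.
Round 3: r9 [IF bios_posted and overheat THEN no_display]. Adds no_display.
Round 4: r6 [IF no_display and driver_loaded THEN disk_detected]. Adds disk_detected.
disk_detected first appears in round 4.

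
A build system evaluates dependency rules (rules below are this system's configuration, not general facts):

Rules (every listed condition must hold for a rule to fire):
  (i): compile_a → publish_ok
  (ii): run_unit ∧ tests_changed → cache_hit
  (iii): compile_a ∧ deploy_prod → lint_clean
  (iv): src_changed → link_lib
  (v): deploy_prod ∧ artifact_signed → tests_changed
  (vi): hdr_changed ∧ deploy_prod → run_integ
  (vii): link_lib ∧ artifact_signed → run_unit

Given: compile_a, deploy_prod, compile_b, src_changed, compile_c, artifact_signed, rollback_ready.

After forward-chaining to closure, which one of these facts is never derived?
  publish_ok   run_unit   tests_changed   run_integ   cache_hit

[1] (i) [compile_a → publish_ok]; (iii) [compile_a ∧ deploy_prod → lint_clean]; (iv) [src_changed → link_lib]; (v) [deploy_prod ∧ artifact_signed → tests_changed]. ⇒ new: publish_ok, lint_clean, link_lib, tests_changed.
[2] (vii) [link_lib ∧ artifact_signed → run_unit]. ⇒ new: run_unit.
[3] (ii) [run_unit ∧ tests_changed → cache_hit]. ⇒ new: cache_hit.
Derived: cache_hit (round 3), tests_changed (round 1), run_unit (round 2), publish_ok (round 1). run_integ never appears in any round.

run_integ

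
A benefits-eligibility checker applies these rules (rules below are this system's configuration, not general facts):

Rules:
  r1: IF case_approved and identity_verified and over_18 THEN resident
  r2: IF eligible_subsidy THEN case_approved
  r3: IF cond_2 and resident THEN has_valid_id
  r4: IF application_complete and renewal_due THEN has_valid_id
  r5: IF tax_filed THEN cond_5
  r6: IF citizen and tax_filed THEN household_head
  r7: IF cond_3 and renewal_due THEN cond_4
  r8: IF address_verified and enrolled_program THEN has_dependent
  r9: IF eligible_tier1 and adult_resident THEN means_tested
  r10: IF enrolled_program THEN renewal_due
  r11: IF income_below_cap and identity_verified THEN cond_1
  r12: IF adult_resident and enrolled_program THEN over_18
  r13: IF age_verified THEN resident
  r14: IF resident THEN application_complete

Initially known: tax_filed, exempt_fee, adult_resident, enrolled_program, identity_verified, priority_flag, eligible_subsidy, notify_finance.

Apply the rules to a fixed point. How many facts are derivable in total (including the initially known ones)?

[1] r2 [IF eligible_subsidy THEN case_approved]; r5 [IF tax_filed THEN cond_5]; r10 [IF enrolled_program THEN renewal_due]; r12 [IF adult_resident and enrolled_program THEN over_18]. ⇒ new: case_approved, cond_5, renewal_due, over_18.
[2] r1 [IF case_approved and identity_verified and over_18 THEN resident]. ⇒ new: resident.
[3] r14 [IF resident THEN application_complete]. ⇒ new: application_complete.
[4] r4 [IF application_complete and renewal_due THEN has_valid_id]. ⇒ new: has_valid_id.
Closure: {adult_resident, application_complete, case_approved, cond_5, eligible_subsidy, enrolled_program, exempt_fee, has_valid_id, identity_verified, notify_finance, over_18, priority_flag, renewal_due, resident, tax_filed} — 15 facts.

15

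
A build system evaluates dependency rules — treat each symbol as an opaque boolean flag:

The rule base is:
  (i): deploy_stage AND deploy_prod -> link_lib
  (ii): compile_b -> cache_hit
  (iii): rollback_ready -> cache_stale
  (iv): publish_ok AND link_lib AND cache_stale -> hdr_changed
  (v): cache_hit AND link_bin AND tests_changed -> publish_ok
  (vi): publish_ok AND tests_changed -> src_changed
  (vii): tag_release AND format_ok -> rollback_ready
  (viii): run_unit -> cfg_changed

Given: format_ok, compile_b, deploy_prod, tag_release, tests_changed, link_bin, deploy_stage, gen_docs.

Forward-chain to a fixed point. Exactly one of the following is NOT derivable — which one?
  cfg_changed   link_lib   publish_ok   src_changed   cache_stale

cfg_changed

Round 1 fires (i), (ii), (vii), giving link_lib, cache_hit, rollback_ready.
Round 2 fires (iii), (v), giving cache_stale, publish_ok.
Round 3 fires (iv), (vi), giving hdr_changed, src_changed.
Derived: publish_ok (round 2), cache_stale (round 2), link_lib (round 1), src_changed (round 3). cfg_changed never appears in any round.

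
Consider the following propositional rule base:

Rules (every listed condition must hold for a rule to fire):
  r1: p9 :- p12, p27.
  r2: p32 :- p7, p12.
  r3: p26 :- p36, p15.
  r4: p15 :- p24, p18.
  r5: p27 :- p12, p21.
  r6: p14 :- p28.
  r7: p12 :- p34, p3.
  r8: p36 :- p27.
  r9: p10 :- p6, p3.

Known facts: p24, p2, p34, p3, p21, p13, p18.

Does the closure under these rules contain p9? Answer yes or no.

yes

Round 1 — r4, r7, derive p15, p12.
Round 2 — r5, derive p27.
Round 3 — r1, r8, derive p9, p36.
Round 4 — r3, derive p26.
p9 appears in round 3, so it is derivable.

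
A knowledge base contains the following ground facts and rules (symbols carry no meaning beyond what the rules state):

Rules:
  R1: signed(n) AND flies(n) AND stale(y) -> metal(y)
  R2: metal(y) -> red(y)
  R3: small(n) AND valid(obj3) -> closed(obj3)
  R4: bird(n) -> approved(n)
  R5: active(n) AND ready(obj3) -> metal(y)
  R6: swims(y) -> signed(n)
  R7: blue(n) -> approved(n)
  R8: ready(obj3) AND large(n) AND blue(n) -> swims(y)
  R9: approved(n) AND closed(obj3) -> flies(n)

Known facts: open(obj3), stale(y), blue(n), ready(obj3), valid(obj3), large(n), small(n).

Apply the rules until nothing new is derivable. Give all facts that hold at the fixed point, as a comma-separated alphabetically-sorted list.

approved(n), blue(n), closed(obj3), flies(n), large(n), metal(y), open(obj3), ready(obj3), red(y), signed(n), small(n), stale(y), swims(y), valid(obj3)

Round 1: R3 [small(n) AND valid(obj3) -> closed(obj3)]; R7 [blue(n) -> approved(n)]; R8 [ready(obj3) AND large(n) AND blue(n) -> swims(y)]. Adds closed(obj3), approved(n), swims(y).
Round 2: R6 [swims(y) -> signed(n)]; R9 [approved(n) AND closed(obj3) -> flies(n)]. Adds signed(n), flies(n).
Round 3: R1 [signed(n) AND flies(n) AND stale(y) -> metal(y)]. Adds metal(y).
Round 4: R2 [metal(y) -> red(y)]. Adds red(y).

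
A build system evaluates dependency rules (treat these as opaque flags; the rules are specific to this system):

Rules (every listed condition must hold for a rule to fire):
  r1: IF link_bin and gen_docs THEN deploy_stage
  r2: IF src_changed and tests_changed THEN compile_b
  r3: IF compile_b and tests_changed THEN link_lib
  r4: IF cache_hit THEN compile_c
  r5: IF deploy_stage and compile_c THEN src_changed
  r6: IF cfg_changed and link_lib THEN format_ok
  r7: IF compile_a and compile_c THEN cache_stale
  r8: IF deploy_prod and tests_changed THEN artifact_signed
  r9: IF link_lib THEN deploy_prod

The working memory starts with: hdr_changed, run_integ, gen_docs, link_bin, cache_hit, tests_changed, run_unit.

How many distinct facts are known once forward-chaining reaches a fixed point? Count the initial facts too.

14

Round 1: r1 [IF link_bin and gen_docs THEN deploy_stage]; r4 [IF cache_hit THEN compile_c]. New: deploy_stage, compile_c.
Round 2: r5 [IF deploy_stage and compile_c THEN src_changed]. New: src_changed.
Round 3: r2 [IF src_changed and tests_changed THEN compile_b]. New: compile_b.
Round 4: r3 [IF compile_b and tests_changed THEN link_lib]. New: link_lib.
Round 5: r9 [IF link_lib THEN deploy_prod]. New: deploy_prod.
Round 6: r8 [IF deploy_prod and tests_changed THEN artifact_signed]. New: artifact_signed.
Closure: {artifact_signed, cache_hit, compile_b, compile_c, deploy_prod, deploy_stage, gen_docs, hdr_changed, link_bin, link_lib, run_integ, run_unit, src_changed, tests_changed} — 14 facts.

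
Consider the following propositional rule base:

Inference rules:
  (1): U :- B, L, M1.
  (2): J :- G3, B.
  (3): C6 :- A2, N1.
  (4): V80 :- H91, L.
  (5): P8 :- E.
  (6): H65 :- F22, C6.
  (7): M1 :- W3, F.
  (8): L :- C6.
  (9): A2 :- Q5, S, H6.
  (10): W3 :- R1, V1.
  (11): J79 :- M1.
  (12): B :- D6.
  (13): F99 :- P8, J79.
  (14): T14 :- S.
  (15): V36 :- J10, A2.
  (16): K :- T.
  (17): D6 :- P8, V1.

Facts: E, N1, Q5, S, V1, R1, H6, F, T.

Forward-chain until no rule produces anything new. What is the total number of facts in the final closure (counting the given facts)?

22

Round 1 fires (5), (9), (10), (14), (16), giving P8, A2, W3, T14, K.
Round 2 fires (3), (7), (17), giving C6, M1, D6.
Round 3 fires (8), (11), (12), giving L, J79, B.
Round 4 fires (1), (13), giving U, F99.
Closure: {A2, B, C6, D6, E, F, F99, H6, J79, K, L, M1, N1, P8, Q5, R1, S, T, T14, U, V1, W3} — 22 facts.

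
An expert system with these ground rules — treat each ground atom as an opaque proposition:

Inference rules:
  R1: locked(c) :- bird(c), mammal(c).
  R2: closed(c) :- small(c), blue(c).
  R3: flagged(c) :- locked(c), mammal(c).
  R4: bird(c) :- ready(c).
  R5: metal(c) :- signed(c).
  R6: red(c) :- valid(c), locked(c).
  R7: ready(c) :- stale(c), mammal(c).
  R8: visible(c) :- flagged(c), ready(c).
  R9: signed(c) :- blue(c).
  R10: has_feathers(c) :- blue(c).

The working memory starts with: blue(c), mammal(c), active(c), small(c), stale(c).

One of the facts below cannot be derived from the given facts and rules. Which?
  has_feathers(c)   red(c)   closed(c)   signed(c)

Round 1 fires R2, R7, R9, R10, giving closed(c), ready(c), signed(c), has_feathers(c).
Round 2 fires R4, R5, giving bird(c), metal(c).
Round 3 fires R1, giving locked(c).
Round 4 fires R3, giving flagged(c).
Round 5 fires R8, giving visible(c).
Derived: closed(c) (round 1), has_feathers(c) (round 1), signed(c) (round 1). red(c) never appears in any round.

red(c)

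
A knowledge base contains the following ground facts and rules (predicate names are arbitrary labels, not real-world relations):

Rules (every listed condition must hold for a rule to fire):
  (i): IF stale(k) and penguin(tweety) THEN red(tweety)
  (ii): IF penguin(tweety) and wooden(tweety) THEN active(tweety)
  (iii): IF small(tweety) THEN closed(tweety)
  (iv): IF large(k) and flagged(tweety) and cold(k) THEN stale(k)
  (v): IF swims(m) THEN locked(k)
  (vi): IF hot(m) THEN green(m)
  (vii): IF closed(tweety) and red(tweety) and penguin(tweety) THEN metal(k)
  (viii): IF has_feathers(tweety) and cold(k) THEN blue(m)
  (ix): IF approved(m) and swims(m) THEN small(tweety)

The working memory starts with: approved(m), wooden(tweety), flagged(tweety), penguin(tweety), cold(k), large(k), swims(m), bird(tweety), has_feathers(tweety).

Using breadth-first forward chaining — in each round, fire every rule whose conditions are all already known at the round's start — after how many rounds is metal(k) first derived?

3

Round 1 fires (ii), (iv), (v), (viii), (ix), giving active(tweety), stale(k), locked(k), blue(m), small(tweety).
Round 2 fires (i), (iii), giving red(tweety), closed(tweety).
Round 3 fires (vii), giving metal(k).
metal(k) first appears in round 3.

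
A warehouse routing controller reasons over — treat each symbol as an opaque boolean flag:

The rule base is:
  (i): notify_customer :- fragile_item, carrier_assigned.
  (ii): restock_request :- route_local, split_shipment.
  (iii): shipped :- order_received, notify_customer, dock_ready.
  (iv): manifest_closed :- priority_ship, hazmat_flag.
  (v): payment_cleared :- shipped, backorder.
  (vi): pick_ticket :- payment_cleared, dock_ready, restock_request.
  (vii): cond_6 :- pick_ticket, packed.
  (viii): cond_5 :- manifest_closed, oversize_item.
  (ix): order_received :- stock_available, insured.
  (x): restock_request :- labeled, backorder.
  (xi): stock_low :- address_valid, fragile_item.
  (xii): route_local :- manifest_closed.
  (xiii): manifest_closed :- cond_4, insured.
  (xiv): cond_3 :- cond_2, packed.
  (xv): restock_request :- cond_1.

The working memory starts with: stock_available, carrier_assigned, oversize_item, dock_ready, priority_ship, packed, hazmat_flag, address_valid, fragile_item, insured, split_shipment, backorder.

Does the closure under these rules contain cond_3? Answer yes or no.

Round 1: (i) [notify_customer :- fragile_item, carrier_assigned.]; (iv) [manifest_closed :- priority_ship, hazmat_flag.]; (ix) [order_received :- stock_available, insured.]; (xi) [stock_low :- address_valid, fragile_item.]. New: notify_customer, manifest_closed, order_received, stock_low.
Round 2: (iii) [shipped :- order_received, notify_customer, dock_ready.]; (viii) [cond_5 :- manifest_closed, oversize_item.]; (xii) [route_local :- manifest_closed.]. New: shipped, cond_5, route_local.
Round 3: (ii) [restock_request :- route_local, split_shipment.]; (v) [payment_cleared :- shipped, backorder.]. New: restock_request, payment_cleared.
Round 4: (vi) [pick_ticket :- payment_cleared, dock_ready, restock_request.]. New: pick_ticket.
Round 5: (vii) [cond_6 :- pick_ticket, packed.]. New: cond_6.
Fixed point reached. cond_3 is concluded only by (xiv); (xiv) needs cond_2 (never derived).

no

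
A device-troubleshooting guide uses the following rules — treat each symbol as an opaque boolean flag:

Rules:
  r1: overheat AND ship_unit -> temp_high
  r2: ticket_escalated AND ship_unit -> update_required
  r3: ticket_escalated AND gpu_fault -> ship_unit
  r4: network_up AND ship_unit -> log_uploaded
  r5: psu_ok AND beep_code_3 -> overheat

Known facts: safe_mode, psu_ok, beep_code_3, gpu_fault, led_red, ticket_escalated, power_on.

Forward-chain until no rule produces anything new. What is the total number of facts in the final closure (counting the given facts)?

Round 1: r3 [ticket_escalated AND gpu_fault -> ship_unit]; r5 [psu_ok AND beep_code_3 -> overheat]. Adds ship_unit, overheat.
Round 2: r1 [overheat AND ship_unit -> temp_high]; r2 [ticket_escalated AND ship_unit -> update_required]. Adds temp_high, update_required.
Closure: {beep_code_3, gpu_fault, led_red, overheat, power_on, psu_ok, safe_mode, ship_unit, temp_high, ticket_escalated, update_required} — 11 facts.

11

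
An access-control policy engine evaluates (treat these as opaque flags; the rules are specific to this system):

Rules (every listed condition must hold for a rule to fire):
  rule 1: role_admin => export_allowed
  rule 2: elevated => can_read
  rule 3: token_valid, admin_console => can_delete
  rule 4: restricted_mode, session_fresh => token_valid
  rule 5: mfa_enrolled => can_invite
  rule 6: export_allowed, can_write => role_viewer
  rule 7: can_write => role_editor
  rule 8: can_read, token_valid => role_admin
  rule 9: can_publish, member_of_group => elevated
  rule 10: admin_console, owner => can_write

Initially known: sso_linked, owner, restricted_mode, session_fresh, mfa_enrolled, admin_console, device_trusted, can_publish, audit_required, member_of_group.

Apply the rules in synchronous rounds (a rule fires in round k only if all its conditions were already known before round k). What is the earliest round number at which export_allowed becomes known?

4

[1] rule 4 [restricted_mode, session_fresh => token_valid]; rule 5 [mfa_enrolled => can_invite]; rule 9 [can_publish, member_of_group => elevated]; rule 10 [admin_console, owner => can_write]. ⇒ new: token_valid, can_invite, elevated, can_write.
[2] rule 2 [elevated => can_read]; rule 3 [token_valid, admin_console => can_delete]; rule 7 [can_write => role_editor]. ⇒ new: can_read, can_delete, role_editor.
[3] rule 8 [can_read, token_valid => role_admin]. ⇒ new: role_admin.
[4] rule 1 [role_admin => export_allowed]. ⇒ new: export_allowed.
export_allowed first appears in round 4.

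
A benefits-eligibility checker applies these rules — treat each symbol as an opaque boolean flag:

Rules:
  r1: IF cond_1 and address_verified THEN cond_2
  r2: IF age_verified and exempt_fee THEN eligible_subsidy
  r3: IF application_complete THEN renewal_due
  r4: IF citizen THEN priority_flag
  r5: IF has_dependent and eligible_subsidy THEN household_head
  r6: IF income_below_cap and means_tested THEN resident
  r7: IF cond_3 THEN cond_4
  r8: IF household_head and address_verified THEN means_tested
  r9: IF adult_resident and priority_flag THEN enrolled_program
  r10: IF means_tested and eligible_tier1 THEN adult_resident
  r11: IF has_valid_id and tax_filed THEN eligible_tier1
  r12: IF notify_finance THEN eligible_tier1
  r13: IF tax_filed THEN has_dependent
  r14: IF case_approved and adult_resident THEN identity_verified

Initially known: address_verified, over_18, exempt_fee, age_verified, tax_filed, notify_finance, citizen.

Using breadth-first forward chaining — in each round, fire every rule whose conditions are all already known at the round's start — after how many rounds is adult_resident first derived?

Round 1: r2 [IF age_verified and exempt_fee THEN eligible_subsidy]; r4 [IF citizen THEN priority_flag]; r12 [IF notify_finance THEN eligible_tier1]; r13 [IF tax_filed THEN has_dependent]. Adds eligible_subsidy, priority_flag, eligible_tier1, has_dependent.
Round 2: r5 [IF has_dependent and eligible_subsidy THEN household_head]. Adds household_head.
Round 3: r8 [IF household_head and address_verified THEN means_tested]. Adds means_tested.
Round 4: r10 [IF means_tested and eligible_tier1 THEN adult_resident]. Adds adult_resident.
adult_resident first appears in round 4.

4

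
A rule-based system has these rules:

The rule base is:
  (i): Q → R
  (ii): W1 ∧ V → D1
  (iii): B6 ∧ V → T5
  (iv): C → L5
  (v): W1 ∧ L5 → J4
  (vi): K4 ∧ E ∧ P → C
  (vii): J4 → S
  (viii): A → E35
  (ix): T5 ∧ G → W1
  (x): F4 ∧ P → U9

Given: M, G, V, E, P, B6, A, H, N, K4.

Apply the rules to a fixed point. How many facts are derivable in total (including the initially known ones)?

[1] (iii) [B6 ∧ V → T5]; (vi) [K4 ∧ E ∧ P → C]; (viii) [A → E35]. ⇒ new: T5, C, E35.
[2] (iv) [C → L5]; (ix) [T5 ∧ G → W1]. ⇒ new: L5, W1.
[3] (ii) [W1 ∧ V → D1]; (v) [W1 ∧ L5 → J4]. ⇒ new: D1, J4.
[4] (vii) [J4 → S]. ⇒ new: S.
Closure: {A, B6, C, D1, E, E35, G, H, J4, K4, L5, M, N, P, S, T5, V, W1} — 18 facts.

18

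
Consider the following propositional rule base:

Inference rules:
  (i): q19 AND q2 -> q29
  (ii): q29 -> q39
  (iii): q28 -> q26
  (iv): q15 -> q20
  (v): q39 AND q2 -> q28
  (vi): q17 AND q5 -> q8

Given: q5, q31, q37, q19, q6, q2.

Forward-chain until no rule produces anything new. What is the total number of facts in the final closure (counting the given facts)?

Round 1 — (i), derive q29.
Round 2 — (ii), derive q39.
Round 3 — (v), derive q28.
Round 4 — (iii), derive q26.
Closure: {q19, q2, q26, q28, q29, q31, q37, q39, q5, q6} — 10 facts.

10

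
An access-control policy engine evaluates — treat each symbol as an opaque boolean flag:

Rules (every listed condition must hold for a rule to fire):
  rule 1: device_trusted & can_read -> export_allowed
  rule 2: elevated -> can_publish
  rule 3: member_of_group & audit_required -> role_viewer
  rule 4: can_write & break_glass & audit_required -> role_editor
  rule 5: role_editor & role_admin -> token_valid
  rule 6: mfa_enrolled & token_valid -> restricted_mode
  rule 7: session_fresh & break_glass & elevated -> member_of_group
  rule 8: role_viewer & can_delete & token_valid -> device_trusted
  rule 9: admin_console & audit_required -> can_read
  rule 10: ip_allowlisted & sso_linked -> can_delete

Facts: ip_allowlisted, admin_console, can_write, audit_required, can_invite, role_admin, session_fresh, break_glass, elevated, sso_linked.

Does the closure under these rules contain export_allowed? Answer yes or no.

[1] rule 2 [elevated -> can_publish]; rule 4 [can_write & break_glass & audit_required -> role_editor]; rule 7 [session_fresh & break_glass & elevated -> member_of_group]; rule 9 [admin_console & audit_required -> can_read]; rule 10 [ip_allowlisted & sso_linked -> can_delete]. ⇒ new: can_publish, role_editor, member_of_group, can_read, can_delete.
[2] rule 3 [member_of_group & audit_required -> role_viewer]; rule 5 [role_editor & role_admin -> token_valid]. ⇒ new: role_viewer, token_valid.
[3] rule 8 [role_viewer & can_delete & token_valid -> device_trusted]. ⇒ new: device_trusted.
[4] rule 1 [device_trusted & can_read -> export_allowed]. ⇒ new: export_allowed.
export_allowed appears in round 4, so it is derivable.

yes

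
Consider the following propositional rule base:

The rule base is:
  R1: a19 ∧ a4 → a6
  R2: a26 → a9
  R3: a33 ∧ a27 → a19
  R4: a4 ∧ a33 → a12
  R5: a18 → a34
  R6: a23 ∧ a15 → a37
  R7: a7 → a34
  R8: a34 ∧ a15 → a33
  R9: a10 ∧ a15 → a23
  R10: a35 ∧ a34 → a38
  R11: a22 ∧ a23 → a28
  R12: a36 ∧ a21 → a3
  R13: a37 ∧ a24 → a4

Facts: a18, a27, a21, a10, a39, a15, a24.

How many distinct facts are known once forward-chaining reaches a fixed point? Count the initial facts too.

[1] R5 [a18 → a34]; R9 [a10 ∧ a15 → a23]. ⇒ new: a34, a23.
[2] R6 [a23 ∧ a15 → a37]; R8 [a34 ∧ a15 → a33]. ⇒ new: a37, a33.
[3] R3 [a33 ∧ a27 → a19]; R13 [a37 ∧ a24 → a4]. ⇒ new: a19, a4.
[4] R1 [a19 ∧ a4 → a6]; R4 [a4 ∧ a33 → a12]. ⇒ new: a6, a12.
Closure: {a10, a12, a15, a18, a19, a21, a23, a24, a27, a33, a34, a37, a39, a4, a6} — 15 facts.

15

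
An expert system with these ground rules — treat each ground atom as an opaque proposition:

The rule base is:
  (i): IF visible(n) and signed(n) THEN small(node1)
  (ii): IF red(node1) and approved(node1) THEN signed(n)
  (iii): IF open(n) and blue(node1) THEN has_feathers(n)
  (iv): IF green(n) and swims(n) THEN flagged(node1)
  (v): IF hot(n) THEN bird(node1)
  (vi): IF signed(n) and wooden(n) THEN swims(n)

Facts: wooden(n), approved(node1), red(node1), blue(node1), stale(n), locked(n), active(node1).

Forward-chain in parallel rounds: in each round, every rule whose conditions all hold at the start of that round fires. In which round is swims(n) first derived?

2

Round 1 — (ii), derive signed(n).
Round 2 — (vi), derive swims(n).
swims(n) first appears in round 2.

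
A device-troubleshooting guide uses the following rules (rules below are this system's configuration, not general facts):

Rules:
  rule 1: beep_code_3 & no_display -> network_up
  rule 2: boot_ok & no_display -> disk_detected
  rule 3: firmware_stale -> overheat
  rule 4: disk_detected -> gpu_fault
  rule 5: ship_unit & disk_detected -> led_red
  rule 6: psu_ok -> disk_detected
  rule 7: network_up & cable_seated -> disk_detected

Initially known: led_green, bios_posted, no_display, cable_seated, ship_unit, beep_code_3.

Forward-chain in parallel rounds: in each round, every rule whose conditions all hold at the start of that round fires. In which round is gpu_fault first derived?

3

Round 1: rule 1 [beep_code_3 & no_display -> network_up]. New: network_up.
Round 2: rule 7 [network_up & cable_seated -> disk_detected]. New: disk_detected.
Round 3: rule 4 [disk_detected -> gpu_fault]; rule 5 [ship_unit & disk_detected -> led_red]. New: gpu_fault, led_red.
gpu_fault first appears in round 3.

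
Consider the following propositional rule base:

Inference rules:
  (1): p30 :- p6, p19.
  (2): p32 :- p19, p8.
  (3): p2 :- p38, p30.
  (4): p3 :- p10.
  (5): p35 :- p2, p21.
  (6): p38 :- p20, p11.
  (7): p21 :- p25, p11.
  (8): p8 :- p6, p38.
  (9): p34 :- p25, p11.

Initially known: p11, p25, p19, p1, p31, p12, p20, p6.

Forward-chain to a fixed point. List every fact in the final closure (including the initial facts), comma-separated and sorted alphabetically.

p1, p11, p12, p19, p2, p20, p21, p25, p30, p31, p32, p34, p35, p38, p6, p8

Round 1 fires (1), (6), (7), (9), giving p30, p38, p21, p34.
Round 2 fires (3), (8), giving p2, p8.
Round 3 fires (2), (5), giving p32, p35.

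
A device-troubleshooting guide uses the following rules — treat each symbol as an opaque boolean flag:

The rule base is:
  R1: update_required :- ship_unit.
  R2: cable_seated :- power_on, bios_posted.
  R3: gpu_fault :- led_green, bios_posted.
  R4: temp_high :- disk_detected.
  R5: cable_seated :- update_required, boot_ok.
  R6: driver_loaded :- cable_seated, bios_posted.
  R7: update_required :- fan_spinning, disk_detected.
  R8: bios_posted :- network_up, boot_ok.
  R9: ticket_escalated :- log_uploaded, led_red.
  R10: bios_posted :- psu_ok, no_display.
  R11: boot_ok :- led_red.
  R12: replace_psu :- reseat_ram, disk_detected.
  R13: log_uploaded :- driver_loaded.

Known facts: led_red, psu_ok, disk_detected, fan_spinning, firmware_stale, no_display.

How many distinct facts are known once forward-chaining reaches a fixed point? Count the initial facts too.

Round 1: R4 [temp_high :- disk_detected.]; R7 [update_required :- fan_spinning, disk_detected.]; R10 [bios_posted :- psu_ok, no_display.]; R11 [boot_ok :- led_red.]. New: temp_high, update_required, bios_posted, boot_ok.
Round 2: R5 [cable_seated :- update_required, boot_ok.]. New: cable_seated.
Round 3: R6 [driver_loaded :- cable_seated, bios_posted.]. New: driver_loaded.
Round 4: R13 [log_uploaded :- driver_loaded.]. New: log_uploaded.
Round 5: R9 [ticket_escalated :- log_uploaded, led_red.]. New: ticket_escalated.
Closure: {bios_posted, boot_ok, cable_seated, disk_detected, driver_loaded, fan_spinning, firmware_stale, led_red, log_uploaded, no_display, psu_ok, temp_high, ticket_escalated, update_required} — 14 facts.

14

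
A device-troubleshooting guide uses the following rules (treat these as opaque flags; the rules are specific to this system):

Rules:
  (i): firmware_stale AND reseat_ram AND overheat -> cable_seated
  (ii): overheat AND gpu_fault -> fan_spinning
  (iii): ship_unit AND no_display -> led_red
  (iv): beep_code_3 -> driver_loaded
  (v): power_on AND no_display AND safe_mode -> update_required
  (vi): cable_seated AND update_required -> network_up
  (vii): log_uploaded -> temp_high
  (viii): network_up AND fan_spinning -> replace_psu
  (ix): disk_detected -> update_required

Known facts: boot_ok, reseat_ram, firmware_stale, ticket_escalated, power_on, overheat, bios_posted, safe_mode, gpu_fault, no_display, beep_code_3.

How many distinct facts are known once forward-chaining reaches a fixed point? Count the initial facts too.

17

Round 1 — (i), (ii), (iv), (v), derive cable_seated, fan_spinning, driver_loaded, update_required.
Round 2 — (vi), derive network_up.
Round 3 — (viii), derive replace_psu.
Closure: {beep_code_3, bios_posted, boot_ok, cable_seated, driver_loaded, fan_spinning, firmware_stale, gpu_fault, network_up, no_display, overheat, power_on, replace_psu, reseat_ram, safe_mode, ticket_escalated, update_required} — 17 facts.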